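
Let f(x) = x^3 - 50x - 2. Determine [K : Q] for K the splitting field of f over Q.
[K : Q] = 6

By the rational root test, any rational root of the monic integer polynomial f(x) = x^3 - 50x - 2 must be an integer dividing the constant term -2, i.e. one of ±{1, 2}. Evaluating: f(1) = -51, f(-1) = 47, f(2) = -94, f(-2) = 90; none is 0, so f has no rational root and is therefore irreducible over Q (a cubic with no linear factor over a field is irreducible). For an irreducible cubic, the Galois group is A_3 or S_3 according as the discriminant disc(f) = -4a^3 - 27b^2 = -4·(-50)^3 - 27·(-2)^2 = 499892 is or is not a square in Q. Here disc(f) = 499892 is not a perfect square in Q, so the Galois group of f over Q is not contained in A_3 and must be all of S_3. The splitting field has degree |S_3| = 6 over Q, so [K : Q] = 6.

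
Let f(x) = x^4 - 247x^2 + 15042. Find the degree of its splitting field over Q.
[K : Q] = 4

Solving the quadratic in x^2: x^2 = (247 ± √(247^2 - 4·15042))/2 = (247 ± √841)/2 = (247 ± 29)/2, giving x^2 = 109 or x^2 = 138. So f(x) = (x^2 - 109)(x^2 - 138) and the roots of f are ±√109, ±√138. Hence the splitting field is K = Q(√109, √138). Since 109 and 138 are distinct squarefree integers > 1, their product 15042 is not a perfect square, so √138 ∉ Q(√109). By the tower law [K:Q] = [Q(√109,√138):Q(√109)] · [Q(√109):Q] = 2 · 2 = 4.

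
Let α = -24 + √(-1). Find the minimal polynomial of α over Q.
m_α(x) = x^2 + 48x + 577

From α + 24 = √(-1), squaring gives (α + 24)^2 = -1, i.e. α^2 + 48α + 576 = -1, so α^2 + 48α + 577 = 0. The discriminant of x^2 + 48x + 577 is (48)^2 - 4·(577) = 2304 - 2308 = -4, and 4·(-1) is not a perfect square in Q since -1 is squarefree and ≠ 1. Hence x^2 + 48x + 577 is irreducible over Q and is the minimal polynomial of α.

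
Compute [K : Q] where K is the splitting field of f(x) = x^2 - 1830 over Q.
[K : Q] = 2

f(x) = x^2 - 1830 factors as (x - √1830)(x + √1830). The splitting field is K = Q(√1830). Since 1830 is squarefree and > 1, it is not a perfect square, so x^2 - 1830 is irreducible over Q and [Q(√1830) : Q] = 2. Hence [K : Q] = 2.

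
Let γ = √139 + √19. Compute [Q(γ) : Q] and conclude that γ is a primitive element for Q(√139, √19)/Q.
[Q(γ) : Q] = 4 (equivalently, Q(γ) = Q(√139, √19))

Obviously Q(γ) ⊆ Q(√139, √19), and [Q(√139, √19):Q] = 4 (since 139, 19 are distinct squarefree integers > 1 with 2641 not a perfect square). To show equality we compute the minimal polynomial of γ. From γ = √139 + √19: γ^2 = 139 + 2√(2641) + 19 = 158 + 2√(2641), so γ^2 - 158 = 2√(2641); squaring, (γ^2 - 158)^2 = 4·2641, i.e. γ^4 - 316γ^2 + 24964 - 10564 = 0, i.e. γ^4 - 316γ^2 + 14400 = 0. So γ is a root of x^4 - 316x^2 + 14400. This polynomial is irreducible over Q: it has no rational root (each ±√139 ± √19 is irrational), and any factorization into two quadratics over Q would force √(2641) ∈ Q (pairing opposite roots) or √139, √19 ∈ Q (other pairings), all impossible. Hence [Q(γ):Q] = 4 = [Q(√139, √19):Q], so Q(γ) = Q(√139, √19).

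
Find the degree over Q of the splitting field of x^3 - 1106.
[K : Q] = 6

The roots of x^3 - 1106 are ∛1106, ω∛1106, ω^2∛1106 where ω = e^(2πi/3) is a primitive cube root of unity, so K = Q(∛1106, ω). Now [Q(∛1106):Q] = 3 (since 1106 is not a perfect cube, x^3 - 1106 is irreducible) and [Q(ω):Q] = 2. Both 2 and 3 divide [K:Q], and [K:Q] ≤ 3·2 = 6, so [K:Q] = 6. (Equivalently: Q(∛1106) ⊂ R but ω ∉ R, so [K : Q(∛1106)] = 2.)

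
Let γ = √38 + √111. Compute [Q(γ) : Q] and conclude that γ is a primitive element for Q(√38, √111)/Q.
[Q(γ) : Q] = 4 (equivalently, Q(γ) = Q(√38, √111))

Obviously Q(γ) ⊆ Q(√38, √111), and [Q(√38, √111):Q] = 4 (since 38, 111 are distinct squarefree integers > 1 with 4218 not a perfect square). To show equality we compute the minimal polynomial of γ. From γ = √38 + √111: γ^2 = 38 + 2√(4218) + 111 = 149 + 2√(4218), so γ^2 - 149 = 2√(4218); squaring, (γ^2 - 149)^2 = 4·4218, i.e. γ^4 - 298γ^2 + 22201 - 16872 = 0, i.e. γ^4 - 298γ^2 + 5329 = 0. So γ is a root of x^4 - 298x^2 + 5329. This polynomial is irreducible over Q: it has no rational root (each ±√38 ± √111 is irrational), and any factorization into two quadratics over Q would force √(4218) ∈ Q (pairing opposite roots) or √38, √111 ∈ Q (other pairings), all impossible. Hence [Q(γ):Q] = 4 = [Q(√38, √111):Q], so Q(γ) = Q(√38, √111).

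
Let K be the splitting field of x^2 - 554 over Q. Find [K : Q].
[K : Q] = 2

f(x) = x^2 - 554 factors as (x - √554)(x + √554). The splitting field is K = Q(√554). Since 554 is squarefree and > 1, it is not a perfect square, so x^2 - 554 is irreducible over Q and [Q(√554) : Q] = 2. Hence [K : Q] = 2.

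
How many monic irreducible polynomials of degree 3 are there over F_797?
There are 168753592 monic irreducible polynomials of degree 3 over F_797

Each element of F_{797^3} that lies in no proper subfield is a root of exactly one monic irreducible of degree 3 over F_797, and each such polynomial has 3 distinct roots in F_{797^3}. By Möbius inversion the count is N_797(3) = (1/3) Σ_{d|3} μ(3/d) · 797^d = (1/3)(μ(3)·797^1 + μ(1)·797^3) = 506260776/3 = 168753592.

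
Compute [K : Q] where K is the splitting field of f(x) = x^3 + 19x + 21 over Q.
[K : Q] = 6

By the rational root test, any rational root of the monic integer polynomial f(x) = x^3 + 19x + 21 must be an integer dividing the constant term 21, i.e. one of ±{1, 3, 7, 21}. Evaluating: f(1) = 41, f(-1) = 1, f(3) = 105, f(-3) = -63, f(7) = 497, f(-7) = -455, f(21) = 9681, f(-21) = -9639; none is 0, so f has no rational root and is therefore irreducible over Q (a cubic with no linear factor over a field is irreducible). For an irreducible cubic, the Galois group is A_3 or S_3 according as the discriminant disc(f) = -4a^3 - 27b^2 = -4·(19)^3 - 27·(21)^2 = -39343 is or is not a square in Q. Here disc(f) = -39343 is not a perfect square in Q, so the Galois group of f over Q is not contained in A_3 and must be all of S_3. The splitting field has degree |S_3| = 6 over Q, so [K : Q] = 6.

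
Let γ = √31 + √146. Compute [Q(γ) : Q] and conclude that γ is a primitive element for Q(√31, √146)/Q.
[Q(γ) : Q] = 4 (equivalently, Q(γ) = Q(√31, √146))

Obviously Q(γ) ⊆ Q(√31, √146), and [Q(√31, √146):Q] = 4 (since 31, 146 are distinct squarefree integers > 1 with 4526 not a perfect square). To show equality we compute the minimal polynomial of γ. From γ = √31 + √146: γ^2 = 31 + 2√(4526) + 146 = 177 + 2√(4526), so γ^2 - 177 = 2√(4526); squaring, (γ^2 - 177)^2 = 4·4526, i.e. γ^4 - 354γ^2 + 31329 - 18104 = 0, i.e. γ^4 - 354γ^2 + 13225 = 0. So γ is a root of x^4 - 354x^2 + 13225. This polynomial is irreducible over Q: it has no rational root (each ±√31 ± √146 is irrational), and any factorization into two quadratics over Q would force √(4526) ∈ Q (pairing opposite roots) or √31, √146 ∈ Q (other pairings), all impossible. Hence [Q(γ):Q] = 4 = [Q(√31, √146):Q], so Q(γ) = Q(√31, √146).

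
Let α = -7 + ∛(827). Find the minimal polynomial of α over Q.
m_α(x) = x^3 + 21x^2 + 147x - 484

Set β = α + 7 = ∛(827), so β^3 = 827. Then (α + 7)^3 - 827 = 0, i.e. α is a root of g(x) = (x + 7)^3 - 827 = x^3 + 21x^2 + 147x - 484. Since g(x) = h(x + 7) where h(x) = x^3 - 827, and h is irreducible over Q (because 827 is not a perfect cube, so h has no rational root, and a monic cubic with no rational root is irreducible), g is also irreducible (irreducibility is preserved under the substitution x → x + 7). Hence m_α(x) = x^3 + 21x^2 + 147x - 484.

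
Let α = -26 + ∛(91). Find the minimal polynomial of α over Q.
m_α(x) = x^3 + 78x^2 + 2028x + 17485

Set β = α + 26 = ∛(91), so β^3 = 91. Then (α + 26)^3 - 91 = 0, i.e. α is a root of g(x) = (x + 26)^3 - 91 = x^3 + 78x^2 + 2028x + 17485. Since g(x) = h(x + 26) where h(x) = x^3 - 91, and h is irreducible over Q (because 91 is not a perfect cube, so h has no rational root, and a monic cubic with no rational root is irreducible), g is also irreducible (irreducibility is preserved under the substitution x → x + 26). Hence m_α(x) = x^3 + 78x^2 + 2028x + 17485.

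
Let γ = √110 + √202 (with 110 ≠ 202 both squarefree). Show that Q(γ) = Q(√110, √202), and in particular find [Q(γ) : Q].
[Q(γ) : Q] = 4 (equivalently, Q(γ) = Q(√110, √202))

Obviously Q(γ) ⊆ Q(√110, √202), and [Q(√110, √202):Q] = 4 (since 110, 202 are distinct squarefree integers > 1 with 22220 not a perfect square). To show equality we compute the minimal polynomial of γ. From γ = √110 + √202: γ^2 = 110 + 2√(22220) + 202 = 312 + 2√(22220), so γ^2 - 312 = 2√(22220); squaring, (γ^2 - 312)^2 = 4·22220, i.e. γ^4 - 624γ^2 + 97344 - 88880 = 0, i.e. γ^4 - 624γ^2 + 8464 = 0. So γ is a root of x^4 - 624x^2 + 8464. This polynomial is irreducible over Q: it has no rational root (each ±√110 ± √202 is irrational), and any factorization into two quadratics over Q would force √(22220) ∈ Q (pairing opposite roots) or √110, √202 ∈ Q (other pairings), all impossible. Hence [Q(γ):Q] = 4 = [Q(√110, √202):Q], so Q(γ) = Q(√110, √202).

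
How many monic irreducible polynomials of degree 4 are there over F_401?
There are 6464200200 monic irreducible polynomials of degree 4 over F_401

Each element of F_{401^4} that lies in no proper subfield is a root of exactly one monic irreducible of degree 4 over F_401, and each such polynomial has 4 distinct roots in F_{401^4}. By Möbius inversion the count is N_401(4) = (1/4) Σ_{d|4} μ(4/d) · 401^d = (1/4)(μ(4)·401^1 + μ(2)·401^2 + μ(1)·401^4) = 25856800800/4 = 6464200200.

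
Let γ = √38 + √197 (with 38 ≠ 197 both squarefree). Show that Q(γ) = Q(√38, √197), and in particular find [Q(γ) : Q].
[Q(γ) : Q] = 4 (equivalently, Q(γ) = Q(√38, √197))

Obviously Q(γ) ⊆ Q(√38, √197), and [Q(√38, √197):Q] = 4 (since 38, 197 are distinct squarefree integers > 1 with 7486 not a perfect square). To show equality we compute the minimal polynomial of γ. From γ = √38 + √197: γ^2 = 38 + 2√(7486) + 197 = 235 + 2√(7486), so γ^2 - 235 = 2√(7486); squaring, (γ^2 - 235)^2 = 4·7486, i.e. γ^4 - 470γ^2 + 55225 - 29944 = 0, i.e. γ^4 - 470γ^2 + 25281 = 0. So γ is a root of x^4 - 470x^2 + 25281. This polynomial is irreducible over Q: it has no rational root (each ±√38 ± √197 is irrational), and any factorization into two quadratics over Q would force √(7486) ∈ Q (pairing opposite roots) or √38, √197 ∈ Q (other pairings), all impossible. Hence [Q(γ):Q] = 4 = [Q(√38, √197):Q], so Q(γ) = Q(√38, √197).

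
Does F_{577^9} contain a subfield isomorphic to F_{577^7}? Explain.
No: F_{577^7} is not a subfield of F_{577^9}

F_{p^m} embeds in F_{p^n} iff m | n. Here 7 ∤ 9 (since 9 = 1·7 + 2 with remainder 2 ≠ 0), so F_{577^7} is not a subfield of F_{577^9}. Equivalently: if it were, the tower law would give 7 = [F_{577^7}:F_577] dividing [F_{577^9}:F_577] = 9, contradiction.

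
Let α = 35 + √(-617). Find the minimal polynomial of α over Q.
m_α(x) = x^2 - 70x + 1842

From α - 35 = √(-617), squaring gives (α - 35)^2 = -617, i.e. α^2 - 70α + 1225 = -617, so α^2 - 70α + 1842 = 0. The discriminant of x^2 - 70x + 1842 is (-70)^2 - 4·(1842) = 4900 - 7368 = -2468, and 4·(-617) is not a perfect square in Q since -617 is squarefree and ≠ 1. Hence x^2 - 70x + 1842 is irreducible over Q and is the minimal polynomial of α.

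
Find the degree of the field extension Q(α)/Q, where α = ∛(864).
[Q(α):Q] = 3

The minimal polynomial of α is x^3 - 864, irreducible over Q since 864 is not a perfect cube (so x^3 - 864 has no rational root). Hence [Q(α):Q] = deg(m_α) = 3.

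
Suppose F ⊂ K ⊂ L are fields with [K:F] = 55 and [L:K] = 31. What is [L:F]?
[L:F] = 1705

The tower law says that for any tower of field extensions F ⊂ K ⊂ L with finite degrees, [L:F] = [L:K] · [K:F]. Here this gives [L:F] = 31 · 55 = 1705.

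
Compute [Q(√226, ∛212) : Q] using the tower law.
[Q(√226, ∛212) : Q] = 6

Let L = Q(√226, ∛212). Since Q(√226) ⊂ L and [Q(√226):Q] = 2, the tower law gives 2 | [L:Q]. Likewise Q(∛212) ⊂ L with [Q(∛212):Q] = 3 (because 212 is not a perfect cube), so 3 | [L:Q]. As gcd(2,3) = 1, [L:Q] is divisible by 6. Conversely L is generated over Q by √226 and ∛212, so [L:Q] ≤ 2·3 = 6. Therefore [Q(√226, ∛212) : Q] = 6.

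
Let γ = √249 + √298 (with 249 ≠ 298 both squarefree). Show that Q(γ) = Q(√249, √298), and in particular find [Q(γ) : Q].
[Q(γ) : Q] = 4 (equivalently, Q(γ) = Q(√249, √298))

Obviously Q(γ) ⊆ Q(√249, √298), and [Q(√249, √298):Q] = 4 (since 249, 298 are distinct squarefree integers > 1 with 74202 not a perfect square). To show equality we compute the minimal polynomial of γ. From γ = √249 + √298: γ^2 = 249 + 2√(74202) + 298 = 547 + 2√(74202), so γ^2 - 547 = 2√(74202); squaring, (γ^2 - 547)^2 = 4·74202, i.e. γ^4 - 1094γ^2 + 299209 - 296808 = 0, i.e. γ^4 - 1094γ^2 + 2401 = 0. So γ is a root of x^4 - 1094x^2 + 2401. This polynomial is irreducible over Q: it has no rational root (each ±√249 ± √298 is irrational), and any factorization into two quadratics over Q would force √(74202) ∈ Q (pairing opposite roots) or √249, √298 ∈ Q (other pairings), all impossible. Hence [Q(γ):Q] = 4 = [Q(√249, √298):Q], so Q(γ) = Q(√249, √298).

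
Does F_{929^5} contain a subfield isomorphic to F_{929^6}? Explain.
No: F_{929^6} is not a subfield of F_{929^5}

F_{p^m} embeds in F_{p^n} iff m | n. Here 6 ∤ 5 (since 5 = 0·6 + 5 with remainder 5 ≠ 0), so F_{929^6} is not a subfield of F_{929^5}. Equivalently: if it were, the tower law would give 6 = [F_{929^6}:F_929] dividing [F_{929^5}:F_929] = 5, contradiction.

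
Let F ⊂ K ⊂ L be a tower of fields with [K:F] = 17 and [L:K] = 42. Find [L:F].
[L:F] = 714

The tower law says that for any tower of field extensions F ⊂ K ⊂ L with finite degrees, [L:F] = [L:K] · [K:F]. Here this gives [L:F] = 42 · 17 = 714.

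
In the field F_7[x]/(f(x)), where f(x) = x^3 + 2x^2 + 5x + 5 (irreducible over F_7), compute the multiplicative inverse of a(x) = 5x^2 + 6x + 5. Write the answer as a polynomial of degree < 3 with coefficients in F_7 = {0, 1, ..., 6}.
a(x)^(-1) ≡ 2x^2 + 4x + 1 (mod f(x))

Since f is irreducible over F_7, F_7[x]/(f) is a field and a(x) ≠ 0 has an inverse. Apply the extended Euclidean algorithm to f(x) and a(x) in F_7[x]: f(x) = (3x + 1)·a(x) + (5x);  a(x) = (x + 4)·(5x) + (5). The last nonzero remainder is the constant 5 = gcd(f, a) in F_7. Back-substituting through the division chain expresses 5 = s(x)·a(x) + t(x)·f(x) with s(x) ≡ 3x^2 + 6x + 5 (mod f), so (3x^2 + 6x + 5)·a(x) ≡ 5 (mod f). Multiplying by 5^(-1) ≡ 3 in F_7 gives a(x)^(-1) ≡ 3·(3x^2 + 6x + 5) ≡ 2x^2 + 4x + 1 (mod f). Check: (5x^2 + 6x + 5)·(2x^2 + 4x + 1) = 3x^4 + 4x^3 + 4x^2 + 5x + 5 ≡ 1 (mod x^3 + 2x^2 + 5x + 5).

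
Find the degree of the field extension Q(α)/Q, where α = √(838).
[Q(α):Q] = 2

[Q(α):Q] equals the degree of the minimal polynomial of α. Here α^2 = 838 and x^2 - 838 is irreducible (d = 838 is squarefree, ≠ 1, hence not a square), so deg(m_α) = 2. Thus [Q(α):Q] = 2.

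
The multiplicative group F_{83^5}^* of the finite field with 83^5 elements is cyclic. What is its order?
|F_{83^5}^*| = 3939040642

F_{83^5} has 83^5 = 3939040643 elements; its multiplicative group consists of all nonzero elements, so |F_{83^5}^*| = 3939040643 - 1 = 3939040642. (It is cyclic since any finite subgroup of the multiplicative group of a field is cyclic.)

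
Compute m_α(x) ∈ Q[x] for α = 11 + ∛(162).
m_α(x) = x^3 - 33x^2 + 363x - 1493

Set β = α - 11 = ∛(162), so β^3 = 162. Then (α - 11)^3 - 162 = 0, i.e. α is a root of g(x) = (x - 11)^3 - 162 = x^3 - 33x^2 + 363x - 1493. Since g(x) = h(x - 11) where h(x) = x^3 - 162, and h is irreducible over Q (because 162 is not a perfect cube, so h has no rational root, and a monic cubic with no rational root is irreducible), g is also irreducible (irreducibility is preserved under the substitution x → x - 11). Hence m_α(x) = x^3 - 33x^2 + 363x - 1493.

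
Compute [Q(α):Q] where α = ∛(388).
[Q(α):Q] = 3

The minimal polynomial of α is x^3 - 388, irreducible over Q since 388 is not a perfect cube (so x^3 - 388 has no rational root). Hence [Q(α):Q] = deg(m_α) = 3.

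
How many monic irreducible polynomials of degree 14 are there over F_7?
There are 48444446376 monic irreducible polynomials of degree 14 over F_7

Each element of F_{7^14} that lies in no proper subfield is a root of exactly one monic irreducible of degree 14 over F_7, and each such polynomial has 14 distinct roots in F_{7^14}. By Möbius inversion the count is N_7(14) = (1/14) Σ_{d|14} μ(14/d) · 7^d = (1/14)(μ(14)·7^1 + μ(7)·7^2 + μ(2)·7^7 + μ(1)·7^14) = 678222249264/14 = 48444446376.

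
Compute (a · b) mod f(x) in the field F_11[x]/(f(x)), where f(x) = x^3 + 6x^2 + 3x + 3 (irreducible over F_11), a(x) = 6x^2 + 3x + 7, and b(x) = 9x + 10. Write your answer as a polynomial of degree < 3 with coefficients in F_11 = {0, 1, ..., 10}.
a · b ≡ 5x^2 + 8x + 7 (mod f(x))

Multiply in F_11[x]: a(x)·b(x) = (6x^2 + 3x + 7)·(9x + 10) = 10x^3 + 10x^2 + 5x + 4. This has degree ≥ 3, so divide by f(x) over F_11: 10x^3 + 10x^2 + 5x + 4 = (10)·(x^3 + 6x^2 + 3x + 3) + (5x^2 + 8x + 7). Hence a·b ≡ 5x^2 + 8x + 7 (mod f). (F_11[x]/(f) is a field with 11^3 = 1331 elements since f is irreducible of degree 3.)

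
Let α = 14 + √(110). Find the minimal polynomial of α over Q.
m_α(x) = x^2 - 28x + 86

From α - 14 = √(110), squaring gives (α - 14)^2 = 110, i.e. α^2 - 28α + 196 = 110, so α^2 - 28α + 86 = 0. The discriminant of x^2 - 28x + 86 is (-28)^2 - 4·(86) = 784 - 344 = 440, and 4·(110) is not a perfect square in Q since 110 is squarefree and ≠ 1. Hence x^2 - 28x + 86 is irreducible over Q and is the minimal polynomial of α.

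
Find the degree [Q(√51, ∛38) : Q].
[Q(√51, ∛38) : Q] = 6

Let L = Q(√51, ∛38). Since Q(√51) ⊂ L and [Q(√51):Q] = 2, the tower law gives 2 | [L:Q]. Likewise Q(∛38) ⊂ L with [Q(∛38):Q] = 3 (because 38 is not a perfect cube), so 3 | [L:Q]. As gcd(2,3) = 1, [L:Q] is divisible by 6. Conversely L is generated over Q by √51 and ∛38, so [L:Q] ≤ 2·3 = 6. Therefore [Q(√51, ∛38) : Q] = 6.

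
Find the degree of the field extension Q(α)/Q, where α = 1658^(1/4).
[Q(α):Q] = 4

α is a root of x^4 - 1658. By Eisenstein's criterion at the prime p = 2 (which divides the constant term 1658 but p^2 = 4 does not, since 1658 is squarefree), x^4 - 1658 is irreducible over Q. Hence [Q(α):Q] = 4.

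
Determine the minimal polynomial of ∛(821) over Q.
m_α(x) = x^3 - 821

α satisfies α^3 = 821, so x^3 - 821 annihilates α. By the rational root test, a rational root p/q (in lowest terms) of x^3 - 821 would satisfy p^3 = 821 q^3, forcing q = 1 and p^3 = 821; but 821 is not a perfect cube, contradiction. A monic cubic over Q with no rational root is irreducible (any nontrivial factorization would include a linear factor). Hence x^3 - 821 is the minimal polynomial of α, and in particular [Q(α):Q] = 3.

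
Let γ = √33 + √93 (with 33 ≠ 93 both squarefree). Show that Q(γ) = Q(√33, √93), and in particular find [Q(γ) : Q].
[Q(γ) : Q] = 4 (equivalently, Q(γ) = Q(√33, √93))

Obviously Q(γ) ⊆ Q(√33, √93), and [Q(√33, √93):Q] = 4 (since 33, 93 are distinct squarefree integers > 1 with 3069 not a perfect square). To show equality we compute the minimal polynomial of γ. From γ = √33 + √93: γ^2 = 33 + 2√(3069) + 93 = 126 + 2√(3069), so γ^2 - 126 = 2√(3069); squaring, (γ^2 - 126)^2 = 4·3069, i.e. γ^4 - 252γ^2 + 15876 - 12276 = 0, i.e. γ^4 - 252γ^2 + 3600 = 0. So γ is a root of x^4 - 252x^2 + 3600. This polynomial is irreducible over Q: it has no rational root (each ±√33 ± √93 is irrational), and any factorization into two quadratics over Q would force √(3069) ∈ Q (pairing opposite roots) or √33, √93 ∈ Q (other pairings), all impossible. Hence [Q(γ):Q] = 4 = [Q(√33, √93):Q], so Q(γ) = Q(√33, √93).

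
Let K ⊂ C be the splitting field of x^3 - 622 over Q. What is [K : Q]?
[K : Q] = 6

The roots of x^3 - 622 are ∛622, ω∛622, ω^2∛622 where ω = e^(2πi/3) is a primitive cube root of unity, so K = Q(∛622, ω). Now [Q(∛622):Q] = 3 (since 622 is not a perfect cube, x^3 - 622 is irreducible) and [Q(ω):Q] = 2. Both 2 and 3 divide [K:Q], and [K:Q] ≤ 3·2 = 6, so [K:Q] = 6. (Equivalently: Q(∛622) ⊂ R but ω ∉ R, so [K : Q(∛622)] = 2.)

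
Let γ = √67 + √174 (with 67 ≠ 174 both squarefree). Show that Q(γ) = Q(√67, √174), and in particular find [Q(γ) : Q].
[Q(γ) : Q] = 4 (equivalently, Q(γ) = Q(√67, √174))

Obviously Q(γ) ⊆ Q(√67, √174), and [Q(√67, √174):Q] = 4 (since 67, 174 are distinct squarefree integers > 1 with 11658 not a perfect square). To show equality we compute the minimal polynomial of γ. From γ = √67 + √174: γ^2 = 67 + 2√(11658) + 174 = 241 + 2√(11658), so γ^2 - 241 = 2√(11658); squaring, (γ^2 - 241)^2 = 4·11658, i.e. γ^4 - 482γ^2 + 58081 - 46632 = 0, i.e. γ^4 - 482γ^2 + 11449 = 0. So γ is a root of x^4 - 482x^2 + 11449. This polynomial is irreducible over Q: it has no rational root (each ±√67 ± √174 is irrational), and any factorization into two quadratics over Q would force √(11658) ∈ Q (pairing opposite roots) or √67, √174 ∈ Q (other pairings), all impossible. Hence [Q(γ):Q] = 4 = [Q(√67, √174):Q], so Q(γ) = Q(√67, √174).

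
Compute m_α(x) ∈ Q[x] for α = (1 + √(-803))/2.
m_α(x) = x^2 - x + 201

From 2α - 1 = √(-803), squaring gives (2α - 1)^2 = -803, i.e. 4α^2 - 4α + 1 = -803, so α^2 - α + (1 + 803)/4 = 0. Since -803 ≡ 1 (mod 4), (1 + 803)/4 = 201 ∈ Z. The polynomial x^2 - x + 201 has discriminant 1 - 4·(201) = -803, which is not a perfect square in Q (d = -803 is squarefree and ≠ 1), so x^2 - x + 201 is irreducible over Q. It is the minimal polynomial of α.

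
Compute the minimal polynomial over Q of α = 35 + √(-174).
m_α(x) = x^2 - 70x + 1399

From α - 35 = √(-174), squaring gives (α - 35)^2 = -174, i.e. α^2 - 70α + 1225 = -174, so α^2 - 70α + 1399 = 0. The discriminant of x^2 - 70x + 1399 is (-70)^2 - 4·(1399) = 4900 - 5596 = -696, and 4·(-174) is not a perfect square in Q since -174 is squarefree and ≠ 1. Hence x^2 - 70x + 1399 is irreducible over Q and is the minimal polynomial of α.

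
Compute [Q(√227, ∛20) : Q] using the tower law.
[Q(√227, ∛20) : Q] = 6

Let L = Q(√227, ∛20). Since Q(√227) ⊂ L and [Q(√227):Q] = 2, the tower law gives 2 | [L:Q]. Likewise Q(∛20) ⊂ L with [Q(∛20):Q] = 3 (because 20 is not a perfect cube), so 3 | [L:Q]. As gcd(2,3) = 1, [L:Q] is divisible by 6. Conversely L is generated over Q by √227 and ∛20, so [L:Q] ≤ 2·3 = 6. Therefore [Q(√227, ∛20) : Q] = 6.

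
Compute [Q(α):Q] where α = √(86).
[Q(α):Q] = 2

[Q(α):Q] equals the degree of the minimal polynomial of α. Here α^2 = 86 and x^2 - 86 is irreducible (d = 86 is squarefree, ≠ 1, hence not a square), so deg(m_α) = 2. Thus [Q(α):Q] = 2.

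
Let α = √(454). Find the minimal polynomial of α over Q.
m_α(x) = x^2 - 454

α satisfies α^2 - 454 = 0, so x^2 - 454 annihilates α. Since d = 454 is squarefree and ≠ 1, it is not a perfect square in Q, so x^2 - 454 has no rational root and is therefore irreducible over Q (a degree-2 polynomial over a field is irreducible iff it has no root). Hence m_α(x) = x^2 - 454.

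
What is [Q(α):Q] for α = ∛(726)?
[Q(α):Q] = 3

The minimal polynomial of α is x^3 - 726, irreducible over Q since 726 is not a perfect cube (so x^3 - 726 has no rational root). Hence [Q(α):Q] = deg(m_α) = 3.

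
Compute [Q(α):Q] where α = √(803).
[Q(α):Q] = 2

[Q(α):Q] equals the degree of the minimal polynomial of α. Here α^2 = 803 and x^2 - 803 is irreducible (d = 803 is squarefree, ≠ 1, hence not a square), so deg(m_α) = 2. Thus [Q(α):Q] = 2.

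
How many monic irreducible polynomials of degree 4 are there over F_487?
There are 14062224348 monic irreducible polynomials of degree 4 over F_487

Each element of F_{487^4} that lies in no proper subfield is a root of exactly one monic irreducible of degree 4 over F_487, and each such polynomial has 4 distinct roots in F_{487^4}. By Möbius inversion the count is N_487(4) = (1/4) Σ_{d|4} μ(4/d) · 487^d = (1/4)(μ(4)·487^1 + μ(2)·487^2 + μ(1)·487^4) = 56248897392/4 = 14062224348.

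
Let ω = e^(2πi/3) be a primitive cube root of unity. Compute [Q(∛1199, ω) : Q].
[Q(∛1199, ω) : Q] = 6

[Q(∛1199):Q] = 3 (min poly x^3 - 1199, irreducible since 1199 is not a perfect cube). [Q(ω):Q] = 2 (min poly x^2 + x + 1). Since Q(∛1199) ⊂ R and ω ∉ R, we have ω ∉ Q(∛1199), so x^2 + x + 1 remains irreducible over Q(∛1199) and [Q(∛1199, ω) : Q(∛1199)] = 2. By the tower law, [Q(∛1199, ω) : Q] = 3 · 2 = 6. (In fact Q(∛1199, ω) is the splitting field of x^3 - 1199 over Q.)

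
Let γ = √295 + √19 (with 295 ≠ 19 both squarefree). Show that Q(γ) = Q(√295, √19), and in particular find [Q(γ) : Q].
[Q(γ) : Q] = 4 (equivalently, Q(γ) = Q(√295, √19))

Obviously Q(γ) ⊆ Q(√295, √19), and [Q(√295, √19):Q] = 4 (since 295, 19 are distinct squarefree integers > 1 with 5605 not a perfect square). To show equality we compute the minimal polynomial of γ. From γ = √295 + √19: γ^2 = 295 + 2√(5605) + 19 = 314 + 2√(5605), so γ^2 - 314 = 2√(5605); squaring, (γ^2 - 314)^2 = 4·5605, i.e. γ^4 - 628γ^2 + 98596 - 22420 = 0, i.e. γ^4 - 628γ^2 + 76176 = 0. So γ is a root of x^4 - 628x^2 + 76176. This polynomial is irreducible over Q: it has no rational root (each ±√295 ± √19 is irrational), and any factorization into two quadratics over Q would force √(5605) ∈ Q (pairing opposite roots) or √295, √19 ∈ Q (other pairings), all impossible. Hence [Q(γ):Q] = 4 = [Q(√295, √19):Q], so Q(γ) = Q(√295, √19).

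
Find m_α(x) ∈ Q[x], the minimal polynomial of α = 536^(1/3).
m_α(x) = x^3 - 536

α satisfies α^3 = 536, so x^3 - 536 annihilates α. By the rational root test, a rational root p/q (in lowest terms) of x^3 - 536 would satisfy p^3 = 536 q^3, forcing q = 1 and p^3 = 536; but 536 is not a perfect cube, contradiction. A monic cubic over Q with no rational root is irreducible (any nontrivial factorization would include a linear factor). Hence x^3 - 536 is the minimal polynomial of α, and in particular [Q(α):Q] = 3.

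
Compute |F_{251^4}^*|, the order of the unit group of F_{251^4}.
|F_{251^4}^*| = 3969126000

F_{251^4} has 251^4 = 3969126001 elements; its multiplicative group consists of all nonzero elements, so |F_{251^4}^*| = 3969126001 - 1 = 3969126000. (It is cyclic since any finite subgroup of the multiplicative group of a field is cyclic.)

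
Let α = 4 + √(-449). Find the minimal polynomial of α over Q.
m_α(x) = x^2 - 8x + 465

From α - 4 = √(-449), squaring gives (α - 4)^2 = -449, i.e. α^2 - 8α + 16 = -449, so α^2 - 8α + 465 = 0. The discriminant of x^2 - 8x + 465 is (-8)^2 - 4·(465) = 64 - 1860 = -1796, and 4·(-449) is not a perfect square in Q since -449 is squarefree and ≠ 1. Hence x^2 - 8x + 465 is irreducible over Q and is the minimal polynomial of α.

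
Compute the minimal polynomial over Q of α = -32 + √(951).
m_α(x) = x^2 + 64x + 73

From α + 32 = √(951), squaring gives (α + 32)^2 = 951, i.e. α^2 + 64α + 1024 = 951, so α^2 + 64α + 73 = 0. The discriminant of x^2 + 64x + 73 is (64)^2 - 4·(73) = 4096 - 292 = 3804, and 4·(951) is not a perfect square in Q since 951 is squarefree and ≠ 1. Hence x^2 + 64x + 73 is irreducible over Q and is the minimal polynomial of α.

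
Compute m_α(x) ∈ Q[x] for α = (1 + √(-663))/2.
m_α(x) = x^2 - x + 166

From 2α - 1 = √(-663), squaring gives (2α - 1)^2 = -663, i.e. 4α^2 - 4α + 1 = -663, so α^2 - α + (1 + 663)/4 = 0. Since -663 ≡ 1 (mod 4), (1 + 663)/4 = 166 ∈ Z. The polynomial x^2 - x + 166 has discriminant 1 - 4·(166) = -663, which is not a perfect square in Q (d = -663 is squarefree and ≠ 1), so x^2 - x + 166 is irreducible over Q. It is the minimal polynomial of α.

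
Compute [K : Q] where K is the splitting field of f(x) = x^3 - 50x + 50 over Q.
[K : Q] = 6

By the rational root test, any rational root of the monic integer polynomial f(x) = x^3 - 50x + 50 must be an integer dividing the constant term 50, i.e. one of ±{1, 2, 5, 10, 25, 50}. Evaluating: f(1) = 1, f(-1) = 99, f(2) = -42, f(-2) = 142, f(5) = -75, f(-5) = 175, f(10) = 550, f(-10) = -450, f(25) = 14425, f(-25) = -14325, f(50) = 122550, f(-50) = -122450; none is 0, so f has no rational root and is therefore irreducible over Q (a cubic with no linear factor over a field is irreducible). For an irreducible cubic, the Galois group is A_3 or S_3 according as the discriminant disc(f) = -4a^3 - 27b^2 = -4·(-50)^3 - 27·(50)^2 = 432500 is or is not a square in Q. Here disc(f) = 432500 is not a perfect square in Q, so the Galois group of f over Q is not contained in A_3 and must be all of S_3. The splitting field has degree |S_3| = 6 over Q, so [K : Q] = 6.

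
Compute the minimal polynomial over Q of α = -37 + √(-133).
m_α(x) = x^2 + 74x + 1502

From α + 37 = √(-133), squaring gives (α + 37)^2 = -133, i.e. α^2 + 74α + 1369 = -133, so α^2 + 74α + 1502 = 0. The discriminant of x^2 + 74x + 1502 is (74)^2 - 4·(1502) = 5476 - 6008 = -532, and 4·(-133) is not a perfect square in Q since -133 is squarefree and ≠ 1. Hence x^2 + 74x + 1502 is irreducible over Q and is the minimal polynomial of α.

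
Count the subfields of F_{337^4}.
F_{337^4} has 3 subfields

The subfields of F_{p^n} are exactly the fields F_{p^d} for d | n (each is the fixed field of the unique index-d subgroup of Gal(F_{p^n}/F_p) ≅ Z/nZ). The divisors of n = 4 are {1, 2, 4}, giving 3 subfields: F_{337^1}, F_{337^2}, F_{337^4}.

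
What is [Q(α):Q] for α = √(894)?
[Q(α):Q] = 2

[Q(α):Q] equals the degree of the minimal polynomial of α. Here α^2 = 894 and x^2 - 894 is irreducible (d = 894 is squarefree, ≠ 1, hence not a square), so deg(m_α) = 2. Thus [Q(α):Q] = 2.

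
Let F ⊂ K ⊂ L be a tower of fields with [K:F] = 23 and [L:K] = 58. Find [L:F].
[L:F] = 1334

The tower law says that for any tower of field extensions F ⊂ K ⊂ L with finite degrees, [L:F] = [L:K] · [K:F]. Here this gives [L:F] = 58 · 23 = 1334.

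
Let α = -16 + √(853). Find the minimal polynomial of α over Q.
m_α(x) = x^2 + 32x - 597

From α + 16 = √(853), squaring gives (α + 16)^2 = 853, i.e. α^2 + 32α + 256 = 853, so α^2 + 32α - 597 = 0. The discriminant of x^2 + 32x - 597 is (32)^2 - 4·(-597) = 1024 + 2388 = 3412, and 4·(853) is not a perfect square in Q since 853 is squarefree and ≠ 1. Hence x^2 + 32x - 597 is irreducible over Q and is the minimal polynomial of α.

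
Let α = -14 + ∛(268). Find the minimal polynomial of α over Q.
m_α(x) = x^3 + 42x^2 + 588x + 2476

Set β = α + 14 = ∛(268), so β^3 = 268. Then (α + 14)^3 - 268 = 0, i.e. α is a root of g(x) = (x + 14)^3 - 268 = x^3 + 42x^2 + 588x + 2476. Since g(x) = h(x + 14) where h(x) = x^3 - 268, and h is irreducible over Q (because 268 is not a perfect cube, so h has no rational root, and a monic cubic with no rational root is irreducible), g is also irreducible (irreducibility is preserved under the substitution x → x + 14). Hence m_α(x) = x^3 + 42x^2 + 588x + 2476.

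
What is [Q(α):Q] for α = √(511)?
[Q(α):Q] = 2

[Q(α):Q] equals the degree of the minimal polynomial of α. Here α^2 = 511 and x^2 - 511 is irreducible (d = 511 is squarefree, ≠ 1, hence not a square), so deg(m_α) = 2. Thus [Q(α):Q] = 2.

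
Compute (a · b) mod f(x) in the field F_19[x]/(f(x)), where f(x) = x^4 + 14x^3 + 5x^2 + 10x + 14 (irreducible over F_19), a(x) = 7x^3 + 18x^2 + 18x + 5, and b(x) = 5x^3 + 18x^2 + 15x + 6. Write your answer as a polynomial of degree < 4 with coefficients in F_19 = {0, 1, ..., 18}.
a · b ≡ 9x^3 + x^2 + 10x + 11 (mod f(x))

Multiply in F_19[x]: a(x)·b(x) = (7x^3 + 18x^2 + 18x + 5)·(5x^3 + 18x^2 + 15x + 6) = 16x^6 + 7x^5 + 6x^4 + 15x^3 + 12x^2 + 12x + 11. This has degree ≥ 4, so divide by f(x) over F_19: 16x^6 + 7x^5 + 6x^4 + 15x^3 + 12x^2 + 12x + 11 = (16x^2 + 11x)·(x^4 + 14x^3 + 5x^2 + 10x + 14) + (9x^3 + x^2 + 10x + 11). Hence a·b ≡ 9x^3 + x^2 + 10x + 11 (mod f). (F_19[x]/(f) is a field with 19^4 = 130321 elements since f is irreducible of degree 4.)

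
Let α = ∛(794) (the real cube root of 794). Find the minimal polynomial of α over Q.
m_α(x) = x^3 - 794

α satisfies α^3 = 794, so x^3 - 794 annihilates α. By the rational root test, a rational root p/q (in lowest terms) of x^3 - 794 would satisfy p^3 = 794 q^3, forcing q = 1 and p^3 = 794; but 794 is not a perfect cube, contradiction. A monic cubic over Q with no rational root is irreducible (any nontrivial factorization would include a linear factor). Hence x^3 - 794 is the minimal polynomial of α, and in particular [Q(α):Q] = 3.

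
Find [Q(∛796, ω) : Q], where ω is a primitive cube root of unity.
[Q(∛796, ω) : Q] = 6

[Q(∛796):Q] = 3 (min poly x^3 - 796, irreducible since 796 is not a perfect cube). [Q(ω):Q] = 2 (min poly x^2 + x + 1). Since Q(∛796) ⊂ R and ω ∉ R, we have ω ∉ Q(∛796), so x^2 + x + 1 remains irreducible over Q(∛796) and [Q(∛796, ω) : Q(∛796)] = 2. By the tower law, [Q(∛796, ω) : Q] = 3 · 2 = 6. (In fact Q(∛796, ω) is the splitting field of x^3 - 796 over Q.)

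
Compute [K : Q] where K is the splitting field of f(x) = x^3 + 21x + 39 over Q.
[K : Q] = 6

By the rational root test, any rational root of the monic integer polynomial f(x) = x^3 + 21x + 39 must be an integer dividing the constant term 39, i.e. one of ±{1, 3, 13, 39}. Evaluating: f(1) = 61, f(-1) = 17, f(3) = 129, f(-3) = -51, f(13) = 2509, f(-13) = -2431, f(39) = 60177, f(-39) = -60099; none is 0, so f has no rational root and is therefore irreducible over Q (a cubic with no linear factor over a field is irreducible). For an irreducible cubic, the Galois group is A_3 or S_3 according as the discriminant disc(f) = -4a^3 - 27b^2 = -4·(21)^3 - 27·(39)^2 = -78111 is or is not a square in Q. Here disc(f) = -78111 is not a perfect square in Q, so the Galois group of f over Q is not contained in A_3 and must be all of S_3. The splitting field has degree |S_3| = 6 over Q, so [K : Q] = 6.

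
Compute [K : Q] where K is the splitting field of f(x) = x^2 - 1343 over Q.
[K : Q] = 2

f(x) = x^2 - 1343 factors as (x - √1343)(x + √1343). The splitting field is K = Q(√1343). Since 1343 is squarefree and > 1, it is not a perfect square, so x^2 - 1343 is irreducible over Q and [Q(√1343) : Q] = 2. Hence [K : Q] = 2.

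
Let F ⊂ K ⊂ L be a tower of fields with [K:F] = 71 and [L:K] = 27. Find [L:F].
[L:F] = 1917

The tower law says that for any tower of field extensions F ⊂ K ⊂ L with finite degrees, [L:F] = [L:K] · [K:F]. Here this gives [L:F] = 27 · 71 = 1917.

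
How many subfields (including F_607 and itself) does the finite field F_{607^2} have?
F_{607^2} has 2 subfields

The subfields of F_{p^n} are exactly the fields F_{p^d} for d | n (each is the fixed field of the unique index-d subgroup of Gal(F_{p^n}/F_p) ≅ Z/nZ). The divisors of n = 2 are {1, 2}, giving 2 subfields: F_{607^1}, F_{607^2}.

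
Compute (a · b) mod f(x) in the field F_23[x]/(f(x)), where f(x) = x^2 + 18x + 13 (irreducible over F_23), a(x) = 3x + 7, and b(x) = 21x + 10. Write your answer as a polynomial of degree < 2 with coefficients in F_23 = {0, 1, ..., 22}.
a · b ≡ 9x + 10 (mod f(x))

Multiply in F_23[x]: a(x)·b(x) = (3x + 7)·(21x + 10) = 17x^2 + 16x + 1. This has degree ≥ 2, so divide by f(x) over F_23: 17x^2 + 16x + 1 = (17)·(x^2 + 18x + 13) + (9x + 10). Hence a·b ≡ 9x + 10 (mod f). (F_23[x]/(f) is a field with 23^2 = 529 elements since f is irreducible of degree 2.)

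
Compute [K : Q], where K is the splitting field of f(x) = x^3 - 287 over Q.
[K : Q] = 6

The roots of x^3 - 287 are ∛287, ω∛287, ω^2∛287 where ω = e^(2πi/3) is a primitive cube root of unity, so K = Q(∛287, ω). Now [Q(∛287):Q] = 3 (since 287 is not a perfect cube, x^3 - 287 is irreducible) and [Q(ω):Q] = 2. Both 2 and 3 divide [K:Q], and [K:Q] ≤ 3·2 = 6, so [K:Q] = 6. (Equivalently: Q(∛287) ⊂ R but ω ∉ R, so [K : Q(∛287)] = 2.)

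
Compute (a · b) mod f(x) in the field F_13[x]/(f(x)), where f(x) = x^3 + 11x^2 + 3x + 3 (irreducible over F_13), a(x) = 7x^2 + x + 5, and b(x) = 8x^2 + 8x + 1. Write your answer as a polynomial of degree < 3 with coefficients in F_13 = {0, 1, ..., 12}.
a · b ≡ 5x^2 + 8x + 10 (mod f(x))

Multiply in F_13[x]: a(x)·b(x) = (7x^2 + x + 5)·(8x^2 + 8x + 1) = 4x^4 + 12x^3 + 3x^2 + 2x + 5. This has degree ≥ 3, so divide by f(x) over F_13: 4x^4 + 12x^3 + 3x^2 + 2x + 5 = (4x + 7)·(x^3 + 11x^2 + 3x + 3) + (5x^2 + 8x + 10). Hence a·b ≡ 5x^2 + 8x + 10 (mod f). (F_13[x]/(f) is a field with 13^3 = 2197 elements since f is irreducible of degree 3.)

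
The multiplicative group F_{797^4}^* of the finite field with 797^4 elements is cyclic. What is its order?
|F_{797^4}^*| = 403490473680

F_{797^4} has 797^4 = 403490473681 elements; its multiplicative group consists of all nonzero elements, so |F_{797^4}^*| = 403490473681 - 1 = 403490473680. (It is cyclic since any finite subgroup of the multiplicative group of a field is cyclic.)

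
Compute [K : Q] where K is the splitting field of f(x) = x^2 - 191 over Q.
[K : Q] = 2

f(x) = x^2 - 191 factors as (x - √191)(x + √191). The splitting field is K = Q(√191). Since 191 is squarefree and > 1, it is not a perfect square, so x^2 - 191 is irreducible over Q and [Q(√191) : Q] = 2. Hence [K : Q] = 2.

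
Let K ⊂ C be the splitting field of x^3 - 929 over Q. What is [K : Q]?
[K : Q] = 6

The roots of x^3 - 929 are ∛929, ω∛929, ω^2∛929 where ω = e^(2πi/3) is a primitive cube root of unity, so K = Q(∛929, ω). Now [Q(∛929):Q] = 3 (since 929 is not a perfect cube, x^3 - 929 is irreducible) and [Q(ω):Q] = 2. Both 2 and 3 divide [K:Q], and [K:Q] ≤ 3·2 = 6, so [K:Q] = 6. (Equivalently: Q(∛929) ⊂ R but ω ∉ R, so [K : Q(∛929)] = 2.)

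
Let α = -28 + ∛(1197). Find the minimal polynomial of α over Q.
m_α(x) = x^3 + 84x^2 + 2352x + 20755

Set β = α + 28 = ∛(1197), so β^3 = 1197. Then (α + 28)^3 - 1197 = 0, i.e. α is a root of g(x) = (x + 28)^3 - 1197 = x^3 + 84x^2 + 2352x + 20755. Since g(x) = h(x + 28) where h(x) = x^3 - 1197, and h is irreducible over Q (because 1197 is not a perfect cube, so h has no rational root, and a monic cubic with no rational root is irreducible), g is also irreducible (irreducibility is preserved under the substitution x → x + 28). Hence m_α(x) = x^3 + 84x^2 + 2352x + 20755.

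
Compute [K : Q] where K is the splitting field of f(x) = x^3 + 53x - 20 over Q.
[K : Q] = 6

By the rational root test, any rational root of the monic integer polynomial f(x) = x^3 + 53x - 20 must be an integer dividing the constant term -20, i.e. one of ±{1, 2, 4, 5, 10, 20}. Evaluating: f(1) = 34, f(-1) = -74, f(2) = 94, f(-2) = -134, f(4) = 256, f(-4) = -296, f(5) = 370, f(-5) = -410, f(10) = 1510, f(-10) = -1550, f(20) = 9040, f(-20) = -9080; none is 0, so f has no rational root and is therefore irreducible over Q (a cubic with no linear factor over a field is irreducible). For an irreducible cubic, the Galois group is A_3 or S_3 according as the discriminant disc(f) = -4a^3 - 27b^2 = -4·(53)^3 - 27·(-20)^2 = -606308 is or is not a square in Q. Here disc(f) = -606308 is not a perfect square in Q, so the Galois group of f over Q is not contained in A_3 and must be all of S_3. The splitting field has degree |S_3| = 6 over Q, so [K : Q] = 6.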